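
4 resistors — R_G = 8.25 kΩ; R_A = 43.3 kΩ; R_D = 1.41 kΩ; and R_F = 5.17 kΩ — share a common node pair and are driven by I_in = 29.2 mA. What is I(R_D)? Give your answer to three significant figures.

I ≈ 19.8 mA

Conductances: ΣG = 1/8.25 + 1/43.3 + 1/1.41 + 1/5.17 = 1.047 (1/kΩ).
R_D takes the fraction G_k/ΣG = 0.7092/1.047 = 0.6774, so I = 29.2 × 0.6774 = 19.78 mA.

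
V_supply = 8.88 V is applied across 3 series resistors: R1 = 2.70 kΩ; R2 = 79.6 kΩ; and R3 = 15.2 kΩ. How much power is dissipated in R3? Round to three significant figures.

P ≈ 0.126 mW

Series current I = V_supply/ΣR = 8.88/97.50 = 0.09108 mA.
P = I²R = 0.008295 × 15.2 = 0.1261 mW.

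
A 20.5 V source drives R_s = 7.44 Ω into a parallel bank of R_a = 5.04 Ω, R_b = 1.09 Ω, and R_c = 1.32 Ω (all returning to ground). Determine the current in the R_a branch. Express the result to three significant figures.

Combine the parallel branches: R_p = (1/5.04 + 1/1.09 + 1/1.32)⁻¹ = 0.5338 Ω.
V_A = 20.5 × 0.5338/7.974 = 1.372 V.
Branch current I = V_A/R_a = 1.372/5.04 = 0.2723 A.
(Check via current divider: I_total = 2.571 A; share G_k/ΣG = 0.1059 → same result.)

I ≈ 0.272 A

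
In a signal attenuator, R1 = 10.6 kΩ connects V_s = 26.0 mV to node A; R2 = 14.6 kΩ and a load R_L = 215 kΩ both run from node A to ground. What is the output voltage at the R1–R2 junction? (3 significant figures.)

First combine the lower leg with the load: R2 ‖ R_L = 13.67 kΩ.
Then V_out = V_s · R2'/(R1 + R2') = 26.0 × 13.67/24.27 = 14.65 mV.
(Unloaded it would be 15.1 mV; the load pulls it down.)

V_out ≈ 14.6 mV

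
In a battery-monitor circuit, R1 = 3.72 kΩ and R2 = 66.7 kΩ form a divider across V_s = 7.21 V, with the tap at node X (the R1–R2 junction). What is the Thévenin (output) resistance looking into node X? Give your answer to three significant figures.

R_th ≈ 3.52 kΩ

Looking into X with the source shorted: R_th = R1·R2/(R1+R2) = 3.720 × 66.7/70.42 = 3.523 kΩ.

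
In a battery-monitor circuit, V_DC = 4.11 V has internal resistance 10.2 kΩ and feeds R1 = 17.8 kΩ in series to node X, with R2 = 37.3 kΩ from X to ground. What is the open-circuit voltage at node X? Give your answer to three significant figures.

R1' = 10.2 + 17.8 = 28.00 kΩ (source resistance + R1).
Open-circuit (no load on X): V_th = V_DC · R2/(R1' + R2) = 4.11 × 37.3/(28.00 + 37.3) = 2.348 V.

V_th ≈ 2.35 V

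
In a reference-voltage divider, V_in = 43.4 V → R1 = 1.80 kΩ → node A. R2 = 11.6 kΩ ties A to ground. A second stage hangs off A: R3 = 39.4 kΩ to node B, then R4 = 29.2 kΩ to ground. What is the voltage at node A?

V_A ≈ 36.7 V

Node A sees R2 in parallel with the series input of stage 2, R3 + R4 = 68.60 kΩ.
R2 ‖ (R3+R4) = 9.922 kΩ.
V_A = 43.4 × 9.922/(1.80 + 9.922) = 36.74 V.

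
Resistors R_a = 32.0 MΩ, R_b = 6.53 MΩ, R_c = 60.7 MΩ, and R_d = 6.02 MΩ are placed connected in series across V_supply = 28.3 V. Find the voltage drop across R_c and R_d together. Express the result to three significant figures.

Total series resistance ΣR = 32.0 + 6.53 + 60.7 + 6.02 = 105.2 MΩ.
R_{R_c..R_d} = 60.7 + 6.02 = 66.72 MΩ.
By the voltage-divider rule, V = 28.3 × 66.72/105.2 = 17.94 V.

V ≈ 17.9 V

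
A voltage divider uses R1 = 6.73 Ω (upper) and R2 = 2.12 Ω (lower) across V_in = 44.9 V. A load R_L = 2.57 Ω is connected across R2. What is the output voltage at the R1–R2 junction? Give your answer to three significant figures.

V_out ≈ 6.61 V

First combine the lower leg with the load: R2 ‖ R_L = 1.162 Ω.
Voltage divider with the loaded lower leg: V_out = 44.9 × 1.162/(6.73 + 1.162) = 44.9 × 0.1472 = 6.610 V.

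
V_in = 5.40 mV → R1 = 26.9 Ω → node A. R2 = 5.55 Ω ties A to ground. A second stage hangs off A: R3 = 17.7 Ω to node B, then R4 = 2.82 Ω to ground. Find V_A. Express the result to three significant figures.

The second stage (R3 + R4 = 20.52 Ω) loads node A in parallel with R2.
Effective lower resistance at A: R2 ‖ 20.52 = 4.368 Ω.
So V_A = 5.40 × 0.1397 = 0.7544 mV.

V_A ≈ 0.754 mV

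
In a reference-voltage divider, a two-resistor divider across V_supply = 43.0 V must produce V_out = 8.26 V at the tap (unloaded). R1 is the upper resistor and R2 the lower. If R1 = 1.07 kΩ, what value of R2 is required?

Required fraction k = V_out/V_supply = 0.1921.
Rearranging, R2 = R1·k/(1−k) = 1.07 × 0.2378 = 0.2544 kΩ.

R2 ≈ 0.254 kΩ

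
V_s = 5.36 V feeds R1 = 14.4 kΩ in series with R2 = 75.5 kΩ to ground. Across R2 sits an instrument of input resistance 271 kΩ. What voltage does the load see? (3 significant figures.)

R2 ‖ R_L = (75.5 × 271)/(75.5 + 271) = 59.05 kΩ.
Now apply the divider: V_out = 5.36 × 0.8039 = 4.309 V.

V_out ≈ 4.31 V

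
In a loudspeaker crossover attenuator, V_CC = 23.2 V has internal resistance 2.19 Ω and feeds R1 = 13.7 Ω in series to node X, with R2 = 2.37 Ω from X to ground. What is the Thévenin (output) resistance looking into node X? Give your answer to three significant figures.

R_th ≈ 2.06 Ω

R1' = 2.19 + 13.7 = 15.89 Ω (source resistance + R1).
Looking into X with the source shorted: R_th = R1'·R2/(R1'+R2) = 15.89 × 2.37/18.26 = 2.062 Ω.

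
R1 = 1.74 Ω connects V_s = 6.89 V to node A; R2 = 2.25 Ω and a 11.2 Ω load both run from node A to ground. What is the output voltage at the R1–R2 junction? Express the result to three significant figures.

V_out ≈ 3.57 V

R2 ‖ R_L = (2.25 × 11.2)/(2.25 + 11.2) = 1.874 Ω.
Now apply the divider: V_out = 6.89 × 0.5185 = 3.572 V.
(Unloaded it would be 3.89 V; the load pulls it down.)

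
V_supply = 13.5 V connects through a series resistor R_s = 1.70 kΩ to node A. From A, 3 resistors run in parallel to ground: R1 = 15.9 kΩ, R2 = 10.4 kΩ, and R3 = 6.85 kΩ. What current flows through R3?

I ≈ 1.30 mA

Parallel bank: R_p = 1/(1/15.9 + 1/10.4 + 1/6.85) = 3.278 kΩ.
Node voltage V_A = V_supply · R_p/(R_s + R_p) = 13.5 × 0.6585 = 8.890 V.
Branch current I = V_A/R3 = 8.890/6.85 = 1.298 mA.
(Equivalently: I_total = 2.712 mA, then current-divider fraction G_k/ΣG = 0.4786.)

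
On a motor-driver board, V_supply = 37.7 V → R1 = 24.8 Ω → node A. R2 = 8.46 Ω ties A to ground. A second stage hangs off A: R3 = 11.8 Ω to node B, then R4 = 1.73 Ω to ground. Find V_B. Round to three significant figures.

V_B ≈ 0.836 V

Node A sees R2 in parallel with the series input of stage 2, R3 + R4 = 13.53 Ω.
Effective lower resistance at A: R2 ‖ 13.53 = 5.205 Ω.
V_A = 37.7 × 5.205/(24.8 + 5.205) = 6.540 V.
V_B = V_A × 0.1279 = 0.8362 V.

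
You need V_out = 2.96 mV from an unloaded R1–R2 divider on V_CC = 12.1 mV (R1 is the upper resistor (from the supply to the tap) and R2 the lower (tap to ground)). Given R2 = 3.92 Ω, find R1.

V_out/V_CC = R2/(R1+R2) = 0.2446.
R1 = R2·(1/k − 1) = 3.92 × 3.088 = 12.10 Ω.

R1 ≈ 12.1 Ω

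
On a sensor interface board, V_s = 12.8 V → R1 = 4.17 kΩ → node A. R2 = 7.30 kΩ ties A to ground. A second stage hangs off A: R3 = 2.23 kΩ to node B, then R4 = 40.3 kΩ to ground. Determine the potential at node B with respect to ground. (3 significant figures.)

V_B ≈ 7.27 V

The second stage (R3 + R4 = 42.53 kΩ) loads node A in parallel with R2.
R2 ‖ (R3+R4) = 6.231 kΩ.
First divider: V_A = V_s · 6.231/(4.17 + 6.231) = 7.668 V.
Then the unloaded second divider: V_B = V_A × R4/(R3+R4) = 7.668 × 0.9476 = 7.266 V.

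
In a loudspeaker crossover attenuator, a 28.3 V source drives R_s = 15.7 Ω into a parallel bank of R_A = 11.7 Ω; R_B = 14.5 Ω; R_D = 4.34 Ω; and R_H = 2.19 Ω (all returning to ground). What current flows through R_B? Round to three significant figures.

I ≈ 0.137 A

Parallel bank: R_p = 1/(1/11.7 + 1/14.5 + 1/4.34 + 1/2.19) = 1.188 Ω.
V_A = 28.3 × 1.188/16.89 = 1.991 V.
Branch current I = V_A/R_B = 1.991/14.5 = 0.1373 A.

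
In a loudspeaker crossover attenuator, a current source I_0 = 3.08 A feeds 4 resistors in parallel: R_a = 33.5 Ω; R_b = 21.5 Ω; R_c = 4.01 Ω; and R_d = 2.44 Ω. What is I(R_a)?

Conductances: ΣG = 1/33.5 + 1/21.5 + 1/4.01 + 1/2.44 = 0.7356 (1/Ω).
By the current-divider rule, I = I_0 · G_k/ΣG = 3.08 × 0.04058 = 0.1250 A.

I ≈ 0.125 A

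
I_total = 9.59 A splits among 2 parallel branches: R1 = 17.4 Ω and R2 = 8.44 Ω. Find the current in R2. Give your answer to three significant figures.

With just two branches, the current splits inversely with resistance.
I(R2) = 9.59 × 17.4/(17.4 + 8.44) = 9.59 × 0.6734 = 6.458 A.

I ≈ 6.46 A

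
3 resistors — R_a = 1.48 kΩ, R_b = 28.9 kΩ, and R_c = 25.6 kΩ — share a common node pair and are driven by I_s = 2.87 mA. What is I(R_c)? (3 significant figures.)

I ≈ 0.150 mA

Total conductance ΣG = 1/1.48 + 1/28.9 + 1/25.6 = 0.7493 (units of 1/kΩ).
R_c takes the fraction G_k/ΣG = 0.03906/0.7493 = 0.05213, so I = 2.87 × 0.05213 = 0.1496 mA.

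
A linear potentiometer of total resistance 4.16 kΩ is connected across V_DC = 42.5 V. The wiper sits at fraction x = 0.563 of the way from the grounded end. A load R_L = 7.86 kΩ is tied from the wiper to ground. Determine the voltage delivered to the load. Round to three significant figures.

V_out ≈ 21.2 V

The pot divides into 1.818 kΩ above the wiper and 2.342 kΩ below.
(x·R_p) ‖ R_L = 1.804 kΩ.
Then V_out = V_DC · 1.804/(1.818 + 1.804) = 21.17 V.
(Unloaded: V_out = x·V_DC = 23.9 V.)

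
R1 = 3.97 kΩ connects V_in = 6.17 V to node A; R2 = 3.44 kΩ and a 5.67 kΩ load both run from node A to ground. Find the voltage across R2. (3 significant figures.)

The load sits in parallel with R2, giving an effective lower resistance R2' = R2·R_L/(R2+R_L) = 2.141 kΩ.
Voltage divider with the loaded lower leg: V_out = 6.17 × 2.141/(3.97 + 2.141) = 6.17 × 0.3504 = 2.162 V.

V_out ≈ 2.16 V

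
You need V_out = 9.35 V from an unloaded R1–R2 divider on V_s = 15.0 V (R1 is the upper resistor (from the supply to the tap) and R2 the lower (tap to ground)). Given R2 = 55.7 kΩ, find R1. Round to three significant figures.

R1 ≈ 33.7 kΩ

Required fraction k = V_out/V_s = 0.6233.
R1 = R2·(1/k − 1) = 55.7 × 0.6043 = 33.66 kΩ.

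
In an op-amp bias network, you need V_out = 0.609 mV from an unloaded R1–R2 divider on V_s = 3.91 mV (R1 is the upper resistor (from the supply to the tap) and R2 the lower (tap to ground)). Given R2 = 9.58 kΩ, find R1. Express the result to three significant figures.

V_out/V_s = R2/(R1+R2) = 0.1558.
Rearranging, R1 = R2·(1−k)/k = 9.58 × 5.420 = 51.93 kΩ.

R1 ≈ 51.9 kΩ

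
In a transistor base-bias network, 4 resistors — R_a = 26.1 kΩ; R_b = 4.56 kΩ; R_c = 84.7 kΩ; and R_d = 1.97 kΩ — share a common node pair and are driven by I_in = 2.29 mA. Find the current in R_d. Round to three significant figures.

I ≈ 1.50 mA

Conductances: ΣG = 1/26.1 + 1/4.56 + 1/84.7 + 1/1.97 = 0.7770 (1/kΩ).
Current divider: I(R_d) = I_in · G_k/ΣG = 2.29 × (0.5076/0.7770) = 2.29 × 0.6533 = 1.496 mA.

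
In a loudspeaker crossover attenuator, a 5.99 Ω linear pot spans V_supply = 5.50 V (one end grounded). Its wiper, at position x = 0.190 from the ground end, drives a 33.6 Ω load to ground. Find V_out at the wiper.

V_out ≈ 1.02 V

Split the track: R_lower = x·R_p = 1.138 Ω, R_upper = (1−x)·R_p = 4.852 Ω.
R_L loads the lower segment: effective lower R = 1.101 Ω.
Then V_out = V_supply · 1.101/(4.852 + 1.101) = 1.017 V.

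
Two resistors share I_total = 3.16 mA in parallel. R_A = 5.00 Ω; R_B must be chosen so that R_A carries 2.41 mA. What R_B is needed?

The fraction through R_A equals R_B/(R_A+R_B).
With f = 0.7627, R_B = R_A · f/(1−f) = 5.00 × 3.213 = 16.07 Ω.

R_B ≈ 16.1 Ω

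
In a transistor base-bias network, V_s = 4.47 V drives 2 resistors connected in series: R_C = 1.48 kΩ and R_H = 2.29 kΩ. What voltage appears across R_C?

Series total: ΣR = 1.48 + 2.29 = 3.770 kΩ.
Voltage divider: V = V_s · (1.480 / 3.770) = 4.47 × 0.3926 = 1.755 V.

V ≈ 1.75 V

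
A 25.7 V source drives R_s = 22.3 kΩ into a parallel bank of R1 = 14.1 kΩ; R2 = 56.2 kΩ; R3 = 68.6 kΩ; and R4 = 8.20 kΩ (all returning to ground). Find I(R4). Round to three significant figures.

Equivalent of the parallel group: R_p = 4.440 kΩ.
Node voltage V_A = V_DC · R_p/(R_s + R_p) = 25.7 × 0.1660 = 4.267 V.
Branch current I = V_A/R4 = 4.267/8.20 = 0.5204 mA.
(Equivalently: I_total = 0.9611 mA, then current-divider fraction G_k/ΣG = 0.5414.)

I ≈ 0.520 mA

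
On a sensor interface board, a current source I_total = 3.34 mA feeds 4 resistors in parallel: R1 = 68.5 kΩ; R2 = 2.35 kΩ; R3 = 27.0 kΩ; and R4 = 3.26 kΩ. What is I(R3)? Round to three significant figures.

I ≈ 0.158 mA

Total conductance ΣG = 1/68.5 + 1/2.35 + 1/27.0 + 1/3.26 = 0.7839 (units of 1/kΩ).
Current divider: I(R3) = I_total · G_k/ΣG = 3.34 × (0.03704/0.7839) = 3.34 × 0.04725 = 0.1578 mA.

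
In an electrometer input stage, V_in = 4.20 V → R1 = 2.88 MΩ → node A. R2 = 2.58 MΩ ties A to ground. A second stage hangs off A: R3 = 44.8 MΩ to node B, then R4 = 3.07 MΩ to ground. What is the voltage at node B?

Looking into the second stage from A: R3 + R4 = 47.87 MΩ appears in parallel with R2.
Effective lower resistance at A: R2 ‖ 47.87 = 2.448 MΩ.
First divider: V_A = V_in · 2.448/(2.88 + 2.448) = 1.930 V.
Stage 2 is unloaded, so V_B = V_A · R4/(R3+R4) = 1.930 × 3.07/47.87 = 0.1238 V.

V_B ≈ 0.124 V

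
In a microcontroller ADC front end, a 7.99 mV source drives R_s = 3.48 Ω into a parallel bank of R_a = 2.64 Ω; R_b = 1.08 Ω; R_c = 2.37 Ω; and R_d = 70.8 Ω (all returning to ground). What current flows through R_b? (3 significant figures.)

I ≈ 1.05 mA

Equivalent of the parallel group: R_p = 0.5745 Ω.
V_A by voltage divider: V_A = 7.99 × 0.5745/(3.48 + 0.5745) = 1.132 mV.
I(R_b) = V_A / R_b = 1.132/1.08 = 1.048 mA.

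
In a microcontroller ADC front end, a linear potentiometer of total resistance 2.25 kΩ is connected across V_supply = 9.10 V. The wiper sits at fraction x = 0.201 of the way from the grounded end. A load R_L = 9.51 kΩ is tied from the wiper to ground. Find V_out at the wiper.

The pot divides into 1.798 kΩ above the wiper and 0.4523 kΩ below.
(x·R_p) ‖ R_L = 0.4317 kΩ.
Then V_out = V_supply · 0.4317/(1.798 + 0.4317) = 1.762 V.

V_out ≈ 1.76 V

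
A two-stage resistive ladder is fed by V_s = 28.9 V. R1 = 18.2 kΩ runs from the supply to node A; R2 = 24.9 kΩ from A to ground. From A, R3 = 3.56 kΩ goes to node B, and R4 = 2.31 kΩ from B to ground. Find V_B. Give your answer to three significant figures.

V_B ≈ 2.35 V

The second stage (R3 + R4 = 5.870 kΩ) loads node A in parallel with R2.
R2 ‖ (R3+R4) = 4.750 kΩ.
First divider: V_A = V_s · 4.750/(18.2 + 4.750) = 5.982 V.
Then the unloaded second divider: V_B = V_A × R4/(R3+R4) = 5.982 × 0.3935 = 2.354 V.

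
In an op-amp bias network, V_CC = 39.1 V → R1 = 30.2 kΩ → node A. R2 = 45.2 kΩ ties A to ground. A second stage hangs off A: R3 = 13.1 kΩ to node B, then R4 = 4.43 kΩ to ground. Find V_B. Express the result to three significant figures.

The second stage (R3 + R4 = 17.53 kΩ) loads node A in parallel with R2.
R2 ‖ (R3+R4) = 12.63 kΩ.
First divider: V_A = V_CC · 12.63/(30.2 + 12.63) = 11.53 V.
Stage 2 is unloaded, so V_B = V_A · R4/(R3+R4) = 11.53 × 4.43/17.53 = 2.914 V.

V_B ≈ 2.91 V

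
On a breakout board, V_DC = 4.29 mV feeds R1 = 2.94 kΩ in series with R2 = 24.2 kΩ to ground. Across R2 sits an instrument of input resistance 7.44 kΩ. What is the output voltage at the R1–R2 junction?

The load sits in parallel with R2, giving an effective lower resistance R2' = R2·R_L/(R2+R_L) = 5.691 kΩ.
Voltage divider with the loaded lower leg: V_out = 4.29 × 5.691/(2.94 + 5.691) = 4.29 × 0.6593 = 2.829 mV.

V_out ≈ 2.83 mV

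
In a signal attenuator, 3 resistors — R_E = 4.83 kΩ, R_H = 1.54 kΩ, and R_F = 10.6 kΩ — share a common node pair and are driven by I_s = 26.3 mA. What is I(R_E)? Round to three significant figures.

I ≈ 5.73 mA

Total conductance ΣG = 1/4.83 + 1/1.54 + 1/10.6 = 0.9507 (units of 1/kΩ).
By the current-divider rule, I = I_s · G_k/ΣG = 26.3 × 0.2178 = 5.727 mA.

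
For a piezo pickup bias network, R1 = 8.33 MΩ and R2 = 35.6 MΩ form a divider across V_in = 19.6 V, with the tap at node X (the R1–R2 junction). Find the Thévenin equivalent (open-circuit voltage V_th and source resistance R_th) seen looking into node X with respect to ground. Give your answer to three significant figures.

With X open, the divider is unloaded: V_th = 19.6 × 35.6/43.93 = 15.88 V.
Looking into X with the source shorted: R_th = R1·R2/(R1+R2) = 8.330 × 35.6/43.93 = 6.750 MΩ.

V_th ≈ 15.9 V, R_th ≈ 6.75 MΩ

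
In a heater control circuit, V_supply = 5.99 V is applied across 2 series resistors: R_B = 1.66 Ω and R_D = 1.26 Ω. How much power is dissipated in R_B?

P ≈ 6.99 W

ΣR = 2.920 Ω → I = 5.99/2.920 = 2.051 A.
P = I²R = 4.208 × 1.66 = 6.985 W.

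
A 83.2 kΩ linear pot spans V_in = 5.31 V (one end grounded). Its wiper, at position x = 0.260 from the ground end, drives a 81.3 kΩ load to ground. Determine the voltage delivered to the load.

Lower segment x·R_p = 21.63 kΩ; upper segment (1−x)·R_p = 61.57 kΩ.
(x·R_p) ‖ R_L = 17.09 kΩ.
Loaded-divider output: V_out = 5.31 × 0.2172 = 1.153 V.

V_out ≈ 1.15 V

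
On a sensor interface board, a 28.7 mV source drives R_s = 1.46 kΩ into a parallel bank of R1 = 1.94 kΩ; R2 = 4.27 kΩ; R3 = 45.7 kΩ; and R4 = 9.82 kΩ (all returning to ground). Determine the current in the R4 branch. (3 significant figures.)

I ≈ 1.28 µA

Equivalent of the parallel group: R_p = 1.145 kΩ.
V_A = 28.7 × 1.145/2.605 = 12.61 mV.
I(R4) = V_A / R4 = 12.61/9.82 = 1.285 µA.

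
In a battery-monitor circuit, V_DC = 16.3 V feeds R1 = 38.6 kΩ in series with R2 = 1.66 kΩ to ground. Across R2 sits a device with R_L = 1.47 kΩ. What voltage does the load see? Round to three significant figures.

V_out ≈ 0.323 V

R2 ‖ R_L = (1.66 × 1.47)/(1.66 + 1.47) = 0.7796 kΩ.
Then V_out = V_DC · R2'/(R1 + R2') = 16.3 × 0.7796/39.38 = 0.3227 V.
(Unloaded it would be 0.672 V; the load pulls it down.)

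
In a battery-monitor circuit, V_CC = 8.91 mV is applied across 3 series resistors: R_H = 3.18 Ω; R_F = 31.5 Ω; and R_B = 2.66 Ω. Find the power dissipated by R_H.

P ≈ 0.181 µW

The common current is I = 8.91/37.34 = 0.2386 mA.
P(R_H) = I²·R_H = (0.2386)² × 3.18 = 0.1811 µW.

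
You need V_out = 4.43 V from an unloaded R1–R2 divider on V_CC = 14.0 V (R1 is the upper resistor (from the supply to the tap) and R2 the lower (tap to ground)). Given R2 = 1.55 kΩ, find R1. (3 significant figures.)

R1 ≈ 3.35 kΩ

V_out/V_CC = R2/(R1+R2) = 0.3164.
Rearranging, R1 = R2·(1−k)/k = 1.55 × 2.160 = 3.348 kΩ.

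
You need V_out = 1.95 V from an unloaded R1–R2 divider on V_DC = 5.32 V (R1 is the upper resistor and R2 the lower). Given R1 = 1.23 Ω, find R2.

R2 ≈ 0.712 Ω

V_out/V_DC = R2/(R1+R2) = 0.3665.
R2 = R1 · 0.3665/(1 − 0.3665) = 0.7117 Ω.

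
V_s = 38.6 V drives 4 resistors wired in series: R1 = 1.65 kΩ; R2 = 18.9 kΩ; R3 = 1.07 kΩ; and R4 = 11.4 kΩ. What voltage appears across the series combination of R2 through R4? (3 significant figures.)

Series total: ΣR = 1.65 + 18.9 + 1.07 + 11.4 = 33.02 kΩ.
R_{R2..R4} = 18.9 + 1.07 + 11.4 = 31.37 kΩ.
Voltage divider: V = V_s · (31.37 / 33.02) = 38.6 × 0.9500 = 36.67 V.

V ≈ 36.7 V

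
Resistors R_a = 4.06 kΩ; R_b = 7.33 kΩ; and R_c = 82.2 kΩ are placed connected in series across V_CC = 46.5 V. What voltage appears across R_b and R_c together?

Series total: ΣR = 4.06 + 7.33 + 82.2 = 93.59 kΩ.
R_{R_b..R_c} = 7.33 + 82.2 = 89.53 kΩ.
Voltage divider: V = V_CC · (89.53 / 93.59) = 46.5 × 0.9566 = 44.48 V.

V ≈ 44.5 V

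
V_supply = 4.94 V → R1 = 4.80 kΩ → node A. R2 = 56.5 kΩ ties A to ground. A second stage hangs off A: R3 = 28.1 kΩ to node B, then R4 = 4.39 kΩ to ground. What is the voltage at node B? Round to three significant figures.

Node A sees R2 in parallel with the series input of stage 2, R3 + R4 = 32.49 kΩ.
Effective lower resistance at A: R2 ‖ 32.49 = 20.63 kΩ.
First divider: V_A = V_supply · 20.63/(4.80 + 20.63) = 4.007 V.
Stage 2 is unloaded, so V_B = V_A · R4/(R3+R4) = 4.007 × 4.39/32.49 = 0.5415 V.

V_B ≈ 0.541 V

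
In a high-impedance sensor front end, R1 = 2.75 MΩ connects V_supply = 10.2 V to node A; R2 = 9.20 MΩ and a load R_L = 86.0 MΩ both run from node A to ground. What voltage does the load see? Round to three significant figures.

The load sits in parallel with R2, giving an effective lower resistance R2' = R2·R_L/(R2+R_L) = 8.311 MΩ.
Now apply the divider: V_out = 10.2 × 0.7514 = 7.664 V.
(Unloaded it would be 7.85 V; the load pulls it down.)

V_out ≈ 7.66 V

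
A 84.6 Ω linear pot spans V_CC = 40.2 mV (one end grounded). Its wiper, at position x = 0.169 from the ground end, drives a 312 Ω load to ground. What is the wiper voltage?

V_out ≈ 6.54 mV

Lower segment x·R_p = 14.30 Ω; upper segment (1−x)·R_p = 70.30 Ω.
Lower segment in parallel with the load: 14.30 ‖ 312 = 13.67 Ω.
V_out = 40.2 × 13.67/(70.30 + 13.67) = 6.545 mV.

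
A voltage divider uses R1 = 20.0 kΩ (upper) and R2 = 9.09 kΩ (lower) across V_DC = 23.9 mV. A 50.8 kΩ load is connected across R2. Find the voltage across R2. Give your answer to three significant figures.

V_out ≈ 6.65 mV

First combine the lower leg with the load: R2 ‖ R_L = 7.710 kΩ.
Voltage divider with the loaded lower leg: V_out = 23.9 × 7.710/(20.0 + 7.710) = 23.9 × 0.2782 = 6.650 mV.
(Unloaded it would be 7.47 mV; the load pulls it down.)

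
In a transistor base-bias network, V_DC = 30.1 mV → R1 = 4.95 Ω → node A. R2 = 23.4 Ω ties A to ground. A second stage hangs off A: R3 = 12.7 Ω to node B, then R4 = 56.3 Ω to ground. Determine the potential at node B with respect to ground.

V_B ≈ 19.1 mV

Looking into the second stage from A: R3 + R4 = 69.00 Ω appears in parallel with R2.
R2 ‖ (R3+R4) = 17.47 Ω.
V_A = 30.1 × 17.47/(4.95 + 17.47) = 23.46 mV.
Stage 2 is unloaded, so V_B = V_A · R4/(R3+R4) = 23.46 × 56.3/69.00 = 19.14 mV.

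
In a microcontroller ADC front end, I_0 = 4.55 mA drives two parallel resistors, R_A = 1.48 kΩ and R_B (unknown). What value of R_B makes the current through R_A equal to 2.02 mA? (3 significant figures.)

In a two-way split, I_A/I_0 = R_B/(R_A + R_B).
With f = 0.4440, R_B = R_A · f/(1−f) = 1.48 × 0.7984 = 1.182 kΩ.

R_B ≈ 1.18 kΩ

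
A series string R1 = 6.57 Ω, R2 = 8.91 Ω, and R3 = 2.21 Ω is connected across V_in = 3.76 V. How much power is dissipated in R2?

ΣR = 17.69 Ω → I = 3.76/17.69 = 0.2125 A.
P = I²R = 0.04518 × 8.91 = 0.4025 W.

P ≈ 0.403 W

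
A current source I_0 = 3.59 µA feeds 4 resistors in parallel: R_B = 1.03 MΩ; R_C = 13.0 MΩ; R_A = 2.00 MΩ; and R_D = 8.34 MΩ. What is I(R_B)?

ΣG = 1/1.03 + 1/13.0 + 1/2.00 + 1/8.34 = 1.668.
Current divider: I(R_B) = I_0 · G_k/ΣG = 3.59 × (0.9709/1.668) = 3.59 × 0.5822 = 2.090 µA.

I ≈ 2.09 µA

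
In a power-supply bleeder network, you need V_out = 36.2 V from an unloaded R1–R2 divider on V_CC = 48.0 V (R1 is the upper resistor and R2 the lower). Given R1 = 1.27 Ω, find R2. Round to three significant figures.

R2 ≈ 3.90 Ω

V_out/V_CC = R2/(R1+R2) = 0.7542.
Rearranging, R2 = R1·k/(1−k) = 1.27 × 3.068 = 3.896 Ω.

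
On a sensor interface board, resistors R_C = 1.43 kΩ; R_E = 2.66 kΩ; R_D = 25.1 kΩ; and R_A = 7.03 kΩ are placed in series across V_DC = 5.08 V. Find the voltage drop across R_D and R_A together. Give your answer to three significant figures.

Total series resistance ΣR = 1.43 + 2.66 + 25.1 + 7.03 = 36.22 kΩ.
R_{R_D..R_A} = 25.1 + 7.03 = 32.13 kΩ.
V = V_DC · R/ΣR = 5.08 × 0.8871 = 4.506 V.

V ≈ 4.51 V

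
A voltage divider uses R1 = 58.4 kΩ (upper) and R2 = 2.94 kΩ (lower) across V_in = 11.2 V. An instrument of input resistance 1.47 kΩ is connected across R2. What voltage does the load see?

The load sits in parallel with R2, giving an effective lower resistance R2' = R2·R_L/(R2+R_L) = 0.9800 kΩ.
Then V_out = V_in · R2'/(R1 + R2') = 11.2 × 0.9800/59.38 = 0.1848 V.

V_out ≈ 0.185 V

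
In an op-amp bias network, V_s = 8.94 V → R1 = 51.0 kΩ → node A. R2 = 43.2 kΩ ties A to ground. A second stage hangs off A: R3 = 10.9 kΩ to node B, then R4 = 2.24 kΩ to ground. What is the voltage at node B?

V_B ≈ 0.251 V

Looking into the second stage from A: R3 + R4 = 13.14 kΩ appears in parallel with R2.
R2 ‖ (R3+R4) = 10.08 kΩ.
So V_A = 8.94 × 0.1650 = 1.475 V.
V_B = V_A × 0.1705 = 0.2514 V.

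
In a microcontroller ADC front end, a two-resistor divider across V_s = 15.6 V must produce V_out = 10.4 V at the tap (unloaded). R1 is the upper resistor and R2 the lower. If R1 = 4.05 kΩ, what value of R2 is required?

The divider ratio is R2/(R1+R2) = 10.4/15.6 = 0.6667.
R2 = R1 · 0.6667/(1 − 0.6667) = 8.100 kΩ.

R2 ≈ 8.10 kΩ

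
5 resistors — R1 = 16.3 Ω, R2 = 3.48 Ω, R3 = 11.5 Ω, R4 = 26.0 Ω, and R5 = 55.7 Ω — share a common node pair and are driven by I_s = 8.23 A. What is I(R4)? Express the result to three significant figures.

I ≈ 0.643 A

Total conductance ΣG = 1/16.3 + 1/3.48 + 1/11.5 + 1/26.0 + 1/55.7 = 0.4921 (units of 1/Ω).
By the current-divider rule, I = I_s · G_k/ΣG = 8.23 × 0.07816 = 0.6433 A.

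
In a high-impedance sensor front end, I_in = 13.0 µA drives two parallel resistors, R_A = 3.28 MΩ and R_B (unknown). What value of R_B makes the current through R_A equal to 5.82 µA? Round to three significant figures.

In a two-way split, I_A/I_in = R_B/(R_A + R_B).
With f = 0.4477, R_B = R_A · f/(1−f) = 3.28 × 0.8106 = 2.659 MΩ.

R_B ≈ 2.66 MΩ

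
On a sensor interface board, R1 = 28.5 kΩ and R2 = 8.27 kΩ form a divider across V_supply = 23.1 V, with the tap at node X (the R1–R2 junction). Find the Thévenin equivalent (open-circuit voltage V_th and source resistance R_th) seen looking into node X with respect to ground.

With X open, the divider is unloaded: V_th = 23.1 × 8.27/36.77 = 5.195 V.
Zeroing V_supply shorts the top of R1 to ground, so R_th = R1 ‖ R2 = 6.410 kΩ.

V_th ≈ 5.20 V, R_th ≈ 6.41 kΩ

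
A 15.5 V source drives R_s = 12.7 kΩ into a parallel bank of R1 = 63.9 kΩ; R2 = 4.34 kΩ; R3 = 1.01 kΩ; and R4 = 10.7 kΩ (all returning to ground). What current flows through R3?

I ≈ 0.858 mA

Combine the parallel branches: R_p = (1/63.9 + 1/4.34 + 1/1.01 + 1/10.7)⁻¹ = 0.7521 kΩ.
V_A = 15.5 × 0.7521/13.45 = 0.8666 V.
I(R3) = V_A / R3 = 0.8666/1.01 = 0.8580 mA.
(Check via current divider: I_total = 1.152 mA; share G_k/ΣG = 0.7446 → same result.)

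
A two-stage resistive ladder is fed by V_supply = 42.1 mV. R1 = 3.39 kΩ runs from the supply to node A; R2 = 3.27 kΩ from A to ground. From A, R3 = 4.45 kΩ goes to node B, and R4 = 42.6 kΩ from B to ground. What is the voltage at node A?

V_A ≈ 20.0 mV

Looking into the second stage from A: R3 + R4 = 47.05 kΩ appears in parallel with R2.
R2 ‖ (R3+R4) = 3.058 kΩ.
V_A = 42.1 × 3.058/(3.39 + 3.058) = 19.96 mV.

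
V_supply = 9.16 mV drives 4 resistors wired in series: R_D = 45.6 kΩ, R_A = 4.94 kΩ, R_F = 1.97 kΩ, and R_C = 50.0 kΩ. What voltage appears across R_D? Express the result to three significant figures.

ΣR = 45.6 + 4.94 + 1.97 + 50.0 = 102.5 kΩ.
V = V_supply · R/ΣR = 9.16 × 0.4448 = 4.075 mV.

V ≈ 4.07 mV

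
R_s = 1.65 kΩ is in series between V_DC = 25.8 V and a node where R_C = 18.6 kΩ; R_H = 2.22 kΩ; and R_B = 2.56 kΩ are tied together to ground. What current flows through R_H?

I ≈ 4.69 mA

Parallel bank: R_p = 1/(1/18.6 + 1/2.22 + 1/2.56) = 1.118 kΩ.
Node voltage V_A = V_DC · R_p/(R_s + R_p) = 25.8 × 0.4038 = 10.42 V.
I(R_H) = V_A / R_H = 10.42/2.22 = 4.693 mA.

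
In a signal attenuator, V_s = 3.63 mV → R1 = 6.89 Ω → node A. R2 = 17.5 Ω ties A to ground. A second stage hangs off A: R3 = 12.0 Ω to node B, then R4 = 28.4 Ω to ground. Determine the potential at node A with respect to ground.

V_A ≈ 2.32 mV

The second stage (R3 + R4 = 40.40 Ω) loads node A in parallel with R2.
Effective lower resistance at A: R2 ‖ 40.40 = 12.21 Ω.
So V_A = 3.63 × 0.6393 = 2.321 mV.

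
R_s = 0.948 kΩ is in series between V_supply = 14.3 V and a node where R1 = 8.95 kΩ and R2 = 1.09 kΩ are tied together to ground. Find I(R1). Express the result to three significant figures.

Equivalent of the parallel group: R_p = 0.9717 kΩ.
V_A by voltage divider: V_A = 14.3 × 0.9717/(0.948 + 0.9717) = 7.238 V.
I(R1) = V_A / R1 = 7.238/8.95 = 0.8087 mA.
(Check via current divider: I_total = 7.449 mA; share G_k/ΣG = 0.1086 → same result.)

I ≈ 0.809 mA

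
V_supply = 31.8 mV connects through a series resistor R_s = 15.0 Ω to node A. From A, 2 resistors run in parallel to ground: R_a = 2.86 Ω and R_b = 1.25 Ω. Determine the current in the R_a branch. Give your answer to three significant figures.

Combine the parallel branches: R_p = (1/2.86 + 1/1.25)⁻¹ = 0.8698 Ω.
V_A = 31.8 × 0.8698/15.87 = 1.743 mV.
I(R_a) = V_A / R_a = 1.743/2.86 = 0.6094 mA.

I ≈ 0.609 mA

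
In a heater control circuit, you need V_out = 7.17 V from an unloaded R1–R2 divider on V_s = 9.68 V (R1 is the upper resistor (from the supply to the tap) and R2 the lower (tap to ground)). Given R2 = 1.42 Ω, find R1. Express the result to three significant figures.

V_out/V_s = R2/(R1+R2) = 0.7407.
Rearranging, R1 = R2·(1−k)/k = 1.42 × 0.3501 = 0.4971 Ω.

R1 ≈ 0.497 Ω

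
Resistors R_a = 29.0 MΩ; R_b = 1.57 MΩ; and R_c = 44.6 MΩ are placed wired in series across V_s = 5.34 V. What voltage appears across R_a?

ΣR = 29.0 + 1.57 + 44.6 = 75.17 MΩ.
V = V_s · R/ΣR = 5.34 × 0.3858 = 2.060 V.

V ≈ 2.06 V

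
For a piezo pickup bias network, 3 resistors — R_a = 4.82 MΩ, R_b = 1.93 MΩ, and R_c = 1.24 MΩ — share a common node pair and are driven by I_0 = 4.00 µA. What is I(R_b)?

I ≈ 1.35 µA

Total conductance ΣG = 1/4.82 + 1/1.93 + 1/1.24 = 1.532 (units of 1/MΩ).
By the current-divider rule, I = I_0 · G_k/ΣG = 4.00 × 0.3382 = 1.353 µA.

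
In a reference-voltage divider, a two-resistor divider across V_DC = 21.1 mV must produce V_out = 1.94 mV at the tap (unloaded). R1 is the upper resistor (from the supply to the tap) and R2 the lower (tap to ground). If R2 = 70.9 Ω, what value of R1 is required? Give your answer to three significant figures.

R1 ≈ 700 Ω

Required fraction k = V_out/V_DC = 0.09194.
Rearranging, R1 = R2·(1−k)/k = 70.9 × 9.876 = 700.2 Ω.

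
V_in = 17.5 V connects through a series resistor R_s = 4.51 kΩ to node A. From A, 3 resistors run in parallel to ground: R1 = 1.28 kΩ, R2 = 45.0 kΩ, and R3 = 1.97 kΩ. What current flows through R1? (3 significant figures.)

I ≈ 1.98 mA

Parallel bank: R_p = 1/(1/1.28 + 1/45.0 + 1/1.97) = 0.7627 kΩ.
Node voltage V_A = V_in · R_p/(R_s + R_p) = 17.5 × 0.1447 = 2.531 V.
I(R1) = V_A / R1 = 2.531/1.28 = 1.978 mA.
(Check via current divider: I_total = 3.319 mA; share G_k/ΣG = 0.5959 → same result.)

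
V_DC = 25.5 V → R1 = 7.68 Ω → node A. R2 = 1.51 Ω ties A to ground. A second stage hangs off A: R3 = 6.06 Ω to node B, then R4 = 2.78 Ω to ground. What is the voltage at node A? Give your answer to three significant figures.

The second stage (R3 + R4 = 8.840 Ω) loads node A in parallel with R2.
R2 ‖ (R3+R4) = 1.290 Ω.
So V_A = 25.5 × 0.1438 = 3.666 V.

V_A ≈ 3.67 V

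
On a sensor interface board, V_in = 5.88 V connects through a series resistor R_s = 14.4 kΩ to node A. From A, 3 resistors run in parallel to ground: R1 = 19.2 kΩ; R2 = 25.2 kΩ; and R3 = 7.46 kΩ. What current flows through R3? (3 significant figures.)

I ≈ 0.185 mA

Parallel bank: R_p = 1/(1/19.2 + 1/25.2 + 1/7.46) = 4.428 kΩ.
V_A by voltage divider: V_A = 5.88 × 4.428/(14.4 + 4.428) = 1.383 V.
I(R3) = V_A / R3 = 1.383/7.46 = 0.1854 mA.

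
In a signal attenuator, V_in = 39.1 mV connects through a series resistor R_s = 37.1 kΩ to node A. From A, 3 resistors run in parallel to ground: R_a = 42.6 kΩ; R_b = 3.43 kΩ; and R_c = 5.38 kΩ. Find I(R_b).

I ≈ 0.582 µA

Combine the parallel branches: R_p = (1/42.6 + 1/3.43 + 1/5.38)⁻¹ = 1.996 kΩ.
Node voltage V_A = V_in · R_p/(R_s + R_p) = 39.1 × 0.05106 = 1.997 mV.
I(R_b) = V_A / R_b = 1.997/3.43 = 0.5821 µA.
(Equivalently: I_total = 1.000 µA, then current-divider fraction G_k/ΣG = 0.5821.)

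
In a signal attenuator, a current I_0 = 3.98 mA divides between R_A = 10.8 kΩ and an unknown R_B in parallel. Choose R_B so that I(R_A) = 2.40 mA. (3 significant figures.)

R_B ≈ 16.4 kΩ

In a two-way split, I_A/I_0 = R_B/(R_A + R_B).
2.40/3.98 = R_B/(R_A + R_B) → R_B = R_A · (0.6030)/(1 − 0.6030) = 10.8 × 1.519 = 16.41 kΩ.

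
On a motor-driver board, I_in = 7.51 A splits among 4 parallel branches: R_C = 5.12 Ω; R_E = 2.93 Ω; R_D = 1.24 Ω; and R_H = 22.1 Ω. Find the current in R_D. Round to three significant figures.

ΣG = 1/5.12 + 1/2.93 + 1/1.24 + 1/22.1 = 1.388.
R_D takes the fraction G_k/ΣG = 0.8065/1.388 = 0.5809, so I = 7.51 × 0.5809 = 4.362 A.

I ≈ 4.36 A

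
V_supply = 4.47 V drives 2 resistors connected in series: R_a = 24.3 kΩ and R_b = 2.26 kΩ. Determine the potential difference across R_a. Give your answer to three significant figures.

Total series resistance ΣR = 24.3 + 2.26 = 26.56 kΩ.
V = V_supply · R/ΣR = 4.47 × 0.9149 = 4.090 V.

V ≈ 4.09 V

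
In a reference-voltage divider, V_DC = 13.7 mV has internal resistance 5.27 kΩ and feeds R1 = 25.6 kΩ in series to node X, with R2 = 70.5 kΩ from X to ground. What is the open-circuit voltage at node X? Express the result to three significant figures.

R1' = 5.27 + 25.6 = 30.87 kΩ (source resistance + R1).
Open-circuit (no load on X): V_th = V_DC · R2/(R1' + R2) = 13.7 × 70.5/(30.87 + 70.5) = 9.528 mV.

V_th ≈ 9.53 mV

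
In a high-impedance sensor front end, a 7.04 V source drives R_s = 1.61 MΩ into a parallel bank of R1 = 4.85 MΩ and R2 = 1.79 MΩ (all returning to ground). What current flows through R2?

I ≈ 1.76 µA

Parallel bank: R_p = 1/(1/4.85 + 1/1.79) = 1.307 MΩ.
V_A by voltage divider: V_A = 7.04 × 1.307/(1.61 + 1.307) = 3.155 V.
Branch current I = V_A/R2 = 3.155/1.79 = 1.763 µA.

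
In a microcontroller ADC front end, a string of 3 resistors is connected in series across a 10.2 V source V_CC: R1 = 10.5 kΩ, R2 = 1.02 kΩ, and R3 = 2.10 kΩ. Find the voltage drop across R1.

ΣR = 10.5 + 1.02 + 2.10 = 13.62 kΩ.
Voltage divider: V = V_CC · (10.50 / 13.62) = 10.2 × 0.7709 = 7.863 V.

V ≈ 7.86 V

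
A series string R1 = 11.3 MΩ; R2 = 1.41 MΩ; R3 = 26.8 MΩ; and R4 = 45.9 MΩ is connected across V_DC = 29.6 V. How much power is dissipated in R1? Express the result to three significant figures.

P ≈ 1.36 µW

Series current I = V_DC/ΣR = 29.6/85.41 = 0.3466 µA.
P = I²R = 0.1201 × 11.3 = 1.357 µW.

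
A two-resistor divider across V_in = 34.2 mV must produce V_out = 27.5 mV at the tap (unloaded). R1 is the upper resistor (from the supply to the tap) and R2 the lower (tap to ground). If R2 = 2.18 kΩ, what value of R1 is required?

R1 ≈ 0.531 kΩ

The divider ratio is R2/(R1+R2) = 27.5/34.2 = 0.8041.
Rearranging, R1 = R2·(1−k)/k = 2.18 × 0.2436 = 0.5311 kΩ.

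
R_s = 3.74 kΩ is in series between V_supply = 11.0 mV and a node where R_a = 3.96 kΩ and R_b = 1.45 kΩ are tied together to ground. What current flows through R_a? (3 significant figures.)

I ≈ 0.614 µA

Combine the parallel branches: R_p = (1/3.96 + 1/1.45)⁻¹ = 1.061 kΩ.
V_A by voltage divider: V_A = 11.0 × 1.061/(3.74 + 1.061) = 2.432 mV.
I(R_a) = V_A / R_a = 2.432/3.96 = 0.6140 µA.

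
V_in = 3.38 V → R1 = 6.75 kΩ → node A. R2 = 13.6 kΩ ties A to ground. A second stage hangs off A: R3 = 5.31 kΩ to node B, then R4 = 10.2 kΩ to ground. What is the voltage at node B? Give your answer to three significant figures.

V_B ≈ 1.15 V

Node A sees R2 in parallel with the series input of stage 2, R3 + R4 = 15.51 kΩ.
R2 ‖ (R3+R4) = 7.246 kΩ.
First divider: V_A = V_in · 7.246/(6.75 + 7.246) = 1.750 V.
Stage 2 is unloaded, so V_B = V_A · R4/(R3+R4) = 1.750 × 10.2/15.51 = 1.151 V.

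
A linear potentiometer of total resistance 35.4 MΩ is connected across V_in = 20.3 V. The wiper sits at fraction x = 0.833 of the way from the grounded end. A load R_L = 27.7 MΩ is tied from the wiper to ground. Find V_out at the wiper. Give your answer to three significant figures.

Lower segment x·R_p = 29.49 MΩ; upper segment (1−x)·R_p = 5.912 MΩ.
R_L loads the lower segment: effective lower R = 14.28 MΩ.
Loaded-divider output: V_out = 20.3 × 0.7073 = 14.36 V.
(Unloaded: V_out = x·V_in = 16.9 V.)

V_out ≈ 14.4 V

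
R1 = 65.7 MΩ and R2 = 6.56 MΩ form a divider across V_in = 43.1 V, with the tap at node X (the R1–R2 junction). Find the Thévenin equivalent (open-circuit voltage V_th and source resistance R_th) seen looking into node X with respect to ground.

Open-circuit (no load on X): V_th = V_in · R2/(R1 + R2) = 43.1 × 6.56/(65.70 + 6.56) = 3.913 V.
Looking into X with the source shorted: R_th = R1·R2/(R1+R2) = 65.70 × 6.56/72.26 = 5.964 MΩ.

V_th ≈ 3.91 V, R_th ≈ 5.96 MΩ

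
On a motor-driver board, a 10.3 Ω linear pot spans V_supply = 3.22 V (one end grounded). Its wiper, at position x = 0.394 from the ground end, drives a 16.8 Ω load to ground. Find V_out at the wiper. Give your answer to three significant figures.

Split the track: R_lower = x·R_p = 4.058 Ω, R_upper = (1−x)·R_p = 6.242 Ω.
(x·R_p) ‖ R_L = 3.269 Ω.
Loaded-divider output: V_out = 3.22 × 0.3437 = 1.107 V.

V_out ≈ 1.11 V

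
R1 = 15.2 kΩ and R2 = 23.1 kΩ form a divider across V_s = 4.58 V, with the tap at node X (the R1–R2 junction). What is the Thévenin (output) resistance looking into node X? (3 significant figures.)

R_th ≈ 9.17 kΩ

With V_s suppressed (replaced by a short), R_th = R1 ‖ R2 = (15.20 × 23.1)/(15.20 + 23.1) = 9.168 kΩ.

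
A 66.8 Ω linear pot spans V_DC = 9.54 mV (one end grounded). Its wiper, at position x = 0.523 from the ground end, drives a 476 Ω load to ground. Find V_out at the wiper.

V_out ≈ 4.82 mV

Split the track: R_lower = x·R_p = 34.94 Ω, R_upper = (1−x)·R_p = 31.86 Ω.
(x·R_p) ‖ R_L = 32.55 Ω.
Loaded-divider output: V_out = 9.54 × 0.5053 = 4.821 mV.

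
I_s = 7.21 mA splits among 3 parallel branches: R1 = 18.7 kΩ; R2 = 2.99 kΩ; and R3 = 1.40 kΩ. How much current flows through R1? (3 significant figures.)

Total conductance ΣG = 1/18.7 + 1/2.99 + 1/1.40 = 1.102 (units of 1/kΩ).
R1 takes the fraction G_k/ΣG = 0.05348/1.102 = 0.04852, so I = 7.21 × 0.04852 = 0.3498 mA.

I ≈ 0.350 mA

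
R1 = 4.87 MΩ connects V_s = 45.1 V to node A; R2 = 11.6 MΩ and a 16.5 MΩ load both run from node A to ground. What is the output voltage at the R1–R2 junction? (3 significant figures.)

V_out ≈ 26.3 V

R2 ‖ R_L = (11.6 × 16.5)/(11.6 + 16.5) = 6.811 MΩ.
Now apply the divider: V_out = 45.1 × 0.5831 = 26.30 V.
(Unloaded it would be 31.8 V; the load pulls it down.)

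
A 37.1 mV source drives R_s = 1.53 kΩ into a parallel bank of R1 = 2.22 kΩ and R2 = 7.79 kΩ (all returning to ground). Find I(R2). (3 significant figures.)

I ≈ 2.53 µA

Equivalent of the parallel group: R_p = 1.728 kΩ.
Node voltage V_A = V_CC · R_p/(R_s + R_p) = 37.1 × 0.5303 = 19.68 mV.
I(R2) = V_A / R2 = 19.68/7.79 = 2.526 µA.
(Check via current divider: I_total = 11.39 µA; share G_k/ΣG = 0.2218 → same result.)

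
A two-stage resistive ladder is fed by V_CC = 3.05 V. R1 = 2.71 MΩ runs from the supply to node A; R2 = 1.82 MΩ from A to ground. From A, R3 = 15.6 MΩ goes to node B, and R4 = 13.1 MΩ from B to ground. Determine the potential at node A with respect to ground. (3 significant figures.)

V_A ≈ 1.18 V

Node A sees R2 in parallel with the series input of stage 2, R3 + R4 = 28.70 MΩ.
Effective lower resistance at A: R2 ‖ 28.70 = 1.711 MΩ.
So V_A = 3.05 × 0.3871 = 1.181 V.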